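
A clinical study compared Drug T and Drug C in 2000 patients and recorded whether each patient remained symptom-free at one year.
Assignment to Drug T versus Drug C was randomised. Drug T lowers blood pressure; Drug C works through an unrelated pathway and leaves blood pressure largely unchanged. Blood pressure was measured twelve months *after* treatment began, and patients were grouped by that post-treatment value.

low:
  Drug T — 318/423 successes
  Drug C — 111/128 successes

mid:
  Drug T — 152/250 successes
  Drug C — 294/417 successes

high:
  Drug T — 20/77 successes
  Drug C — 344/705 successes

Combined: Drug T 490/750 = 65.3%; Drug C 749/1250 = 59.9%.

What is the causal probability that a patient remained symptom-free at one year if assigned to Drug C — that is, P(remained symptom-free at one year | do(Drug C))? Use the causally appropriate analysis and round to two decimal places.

0.60

Blood pressure is recorded after the drug and is itself shifted by it — it sits on the causal path from drug to outcome. Conditioning on a mediator would strip out part of the effect we want; the pooled comparison gives the total causal effect.
So P(outcome | do(Drug C)) is just the pooled rate for Drug C: 749/1250 = 0.599.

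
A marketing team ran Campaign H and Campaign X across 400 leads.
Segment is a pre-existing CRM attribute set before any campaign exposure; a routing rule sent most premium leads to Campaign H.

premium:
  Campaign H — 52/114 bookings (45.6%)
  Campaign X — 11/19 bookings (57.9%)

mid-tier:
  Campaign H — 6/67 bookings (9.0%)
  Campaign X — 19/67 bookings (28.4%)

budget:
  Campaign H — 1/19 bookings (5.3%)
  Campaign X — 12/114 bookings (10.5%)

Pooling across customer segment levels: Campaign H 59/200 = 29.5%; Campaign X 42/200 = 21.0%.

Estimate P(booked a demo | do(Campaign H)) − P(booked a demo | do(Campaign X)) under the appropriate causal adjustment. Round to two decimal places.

-0.12

The customer segment-specific comparison favours Campaign X throughout, but the pooled figures favour Campaign H. The question is whether to condition on customer segment.
Customer segment is set before the campaign has any effect — it is not caused by the campaign — and it independently drives the outcome. That makes it a confounder, so the causal comparison is within customer segment levels.
Adjusting over the population distribution of customer segment: 0.333·(0.456−0.579) + 0.335·(0.090−0.284) + 0.333·(0.053−0.105) = -0.123.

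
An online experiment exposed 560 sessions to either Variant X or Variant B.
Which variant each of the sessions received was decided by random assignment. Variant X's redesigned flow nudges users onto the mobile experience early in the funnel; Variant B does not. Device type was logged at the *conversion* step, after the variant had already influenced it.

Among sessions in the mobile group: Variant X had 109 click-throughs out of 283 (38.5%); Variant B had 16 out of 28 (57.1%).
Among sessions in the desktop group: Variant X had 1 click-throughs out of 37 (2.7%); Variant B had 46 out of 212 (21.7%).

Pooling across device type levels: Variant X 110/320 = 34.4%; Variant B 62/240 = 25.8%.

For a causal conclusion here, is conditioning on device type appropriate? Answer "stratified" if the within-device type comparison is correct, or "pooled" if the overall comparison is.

The distribution of device type is itself part of what the variant does — it is an intermediate outcome. Holding it fixed would remove that part of the effect; the total effect is the pooled difference.
Pooled: Variant X 34.4% vs Variant B 25.8%; Variant X is higher overall.

pooled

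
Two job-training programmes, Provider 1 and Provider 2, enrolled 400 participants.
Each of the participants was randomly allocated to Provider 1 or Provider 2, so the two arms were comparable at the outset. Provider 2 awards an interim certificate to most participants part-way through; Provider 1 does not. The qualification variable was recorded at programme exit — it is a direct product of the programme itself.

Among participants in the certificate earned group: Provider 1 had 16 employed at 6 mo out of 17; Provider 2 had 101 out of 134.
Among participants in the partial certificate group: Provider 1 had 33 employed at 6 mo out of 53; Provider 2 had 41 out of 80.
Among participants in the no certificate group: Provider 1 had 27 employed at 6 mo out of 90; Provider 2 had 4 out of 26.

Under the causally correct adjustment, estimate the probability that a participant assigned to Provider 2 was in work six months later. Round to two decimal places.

The qualification attained during the programme-specific comparison favours Provider 1 throughout, but the pooled figures favour Provider 2. The question is whether to condition on qualification attained during the programme.
Qualification attained during the programme here is a post-treatment variable shaped by the programme; conditioning on it would introduce bias rather than remove it. The overall comparison is the causal one.
So P(outcome | do(Provider 2)) is just the pooled rate for Provider 2: 146/240 = 0.608.

0.61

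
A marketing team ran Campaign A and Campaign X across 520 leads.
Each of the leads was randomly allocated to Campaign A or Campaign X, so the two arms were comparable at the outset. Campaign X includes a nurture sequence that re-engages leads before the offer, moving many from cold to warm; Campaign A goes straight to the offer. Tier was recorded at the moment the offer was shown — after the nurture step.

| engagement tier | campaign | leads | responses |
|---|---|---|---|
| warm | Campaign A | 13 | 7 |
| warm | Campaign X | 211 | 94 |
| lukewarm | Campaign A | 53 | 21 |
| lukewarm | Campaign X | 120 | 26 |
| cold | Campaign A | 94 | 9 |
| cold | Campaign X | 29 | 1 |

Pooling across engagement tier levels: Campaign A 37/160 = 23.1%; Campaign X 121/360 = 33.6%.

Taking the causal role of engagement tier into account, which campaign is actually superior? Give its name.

Campaign X

Engagement tier is recorded after the campaign and is itself shifted by it — it sits on the causal path from campaign to outcome. Conditioning on a mediator would strip out part of the effect we want; the pooled comparison gives the total causal effect.
Pooled: Campaign A 23.1% vs Campaign X 33.6%; Campaign X is higher overall.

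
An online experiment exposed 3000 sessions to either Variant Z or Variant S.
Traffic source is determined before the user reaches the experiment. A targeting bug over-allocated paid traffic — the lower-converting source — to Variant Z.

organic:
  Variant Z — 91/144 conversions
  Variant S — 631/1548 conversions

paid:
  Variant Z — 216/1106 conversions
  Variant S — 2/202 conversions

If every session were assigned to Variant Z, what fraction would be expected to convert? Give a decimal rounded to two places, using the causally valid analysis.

Traffic source differs across variants for reasons unrelated to any effect of the variant itself, and it separately predicts the outcome — a classic confounder. We must compare within traffic source levels.
Standardising Variant Z to the population traffic source mix: 0.564·91/144 + 0.436·216/1106 = 0.442.

0.44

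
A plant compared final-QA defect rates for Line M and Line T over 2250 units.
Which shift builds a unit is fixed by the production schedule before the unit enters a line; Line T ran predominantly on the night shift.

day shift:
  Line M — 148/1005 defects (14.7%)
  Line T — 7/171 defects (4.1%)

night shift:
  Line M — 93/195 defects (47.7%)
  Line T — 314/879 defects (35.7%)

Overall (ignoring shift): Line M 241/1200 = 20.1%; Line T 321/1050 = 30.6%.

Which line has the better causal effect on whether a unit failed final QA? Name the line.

Line T is lower inside every shift stratum but Line M is lower in aggregate. Whether to stratify depends on how shift relates to the line.
Shift differs across lines for reasons unrelated to any effect of the line itself, and it separately predicts the outcome — a classic confounder. We must compare within shift levels.
Within each level — day shift: 14.7% vs 4.1%; night shift: 47.7% vs 35.7% — Line T is lower every time.

Line T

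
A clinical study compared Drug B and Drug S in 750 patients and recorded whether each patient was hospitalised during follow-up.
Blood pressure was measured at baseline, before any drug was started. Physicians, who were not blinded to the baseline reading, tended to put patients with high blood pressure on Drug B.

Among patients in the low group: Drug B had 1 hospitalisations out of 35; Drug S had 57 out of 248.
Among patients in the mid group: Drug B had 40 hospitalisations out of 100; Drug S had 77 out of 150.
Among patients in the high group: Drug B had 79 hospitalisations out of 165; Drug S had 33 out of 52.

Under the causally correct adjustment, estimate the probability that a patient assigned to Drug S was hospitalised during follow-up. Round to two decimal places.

Since blood pressure is a pre-existing factor (not a product of the drug) and it affects the outcome on its own, it is a confounder. The stratified rates, not the pooled rate, identify the causal effect.
Standardising Drug S to the population blood pressure mix: 0.377·57/248 + 0.333·77/150 + 0.289·33/52 = 0.441.

0.44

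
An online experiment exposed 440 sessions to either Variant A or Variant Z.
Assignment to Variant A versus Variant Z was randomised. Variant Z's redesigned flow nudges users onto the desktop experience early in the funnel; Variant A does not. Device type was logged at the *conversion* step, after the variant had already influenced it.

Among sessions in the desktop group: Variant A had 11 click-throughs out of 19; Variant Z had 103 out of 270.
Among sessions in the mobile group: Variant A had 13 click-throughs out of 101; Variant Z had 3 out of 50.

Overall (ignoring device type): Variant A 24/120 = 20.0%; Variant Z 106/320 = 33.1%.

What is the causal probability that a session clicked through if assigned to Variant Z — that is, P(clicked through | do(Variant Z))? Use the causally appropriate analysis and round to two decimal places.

Device type here is a post-treatment variable shaped by the variant; conditioning on it would introduce bias rather than remove it. The overall comparison is the causal one.
So P(outcome | do(Variant Z)) is just the pooled rate for Variant Z: 106/320 = 0.331.

0.33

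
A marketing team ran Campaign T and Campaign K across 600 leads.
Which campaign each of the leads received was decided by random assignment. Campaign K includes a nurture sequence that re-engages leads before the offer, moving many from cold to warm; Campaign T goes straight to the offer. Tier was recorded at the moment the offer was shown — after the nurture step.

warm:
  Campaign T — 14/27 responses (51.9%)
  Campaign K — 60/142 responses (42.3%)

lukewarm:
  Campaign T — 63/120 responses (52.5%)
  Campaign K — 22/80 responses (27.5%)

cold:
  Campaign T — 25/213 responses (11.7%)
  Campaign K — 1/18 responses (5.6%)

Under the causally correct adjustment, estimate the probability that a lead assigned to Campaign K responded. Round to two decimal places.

0.35

Engagement tier here is a post-treatment variable shaped by the campaign; conditioning on it would introduce bias rather than remove it. The overall comparison is the causal one.
So P(outcome | do(Campaign K)) is just the pooled rate for Campaign K: 83/240 = 0.346.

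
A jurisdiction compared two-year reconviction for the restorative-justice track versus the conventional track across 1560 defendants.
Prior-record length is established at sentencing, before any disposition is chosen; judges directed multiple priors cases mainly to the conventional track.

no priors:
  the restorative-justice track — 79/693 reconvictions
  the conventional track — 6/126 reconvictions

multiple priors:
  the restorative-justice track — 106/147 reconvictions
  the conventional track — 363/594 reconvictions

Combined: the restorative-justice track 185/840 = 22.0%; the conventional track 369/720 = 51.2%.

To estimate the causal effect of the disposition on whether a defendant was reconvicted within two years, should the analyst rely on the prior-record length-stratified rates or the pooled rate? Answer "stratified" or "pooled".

Prior-record length is set before the disposition has any effect — it is not caused by the disposition — and it independently drives the outcome. That makes it a confounder, so the causal comparison is within prior-record length levels.
Within each level — no priors: 11.4% vs 4.8%; multiple priors: 72.1% vs 61.1% — the conventional track is lower every time.

stratified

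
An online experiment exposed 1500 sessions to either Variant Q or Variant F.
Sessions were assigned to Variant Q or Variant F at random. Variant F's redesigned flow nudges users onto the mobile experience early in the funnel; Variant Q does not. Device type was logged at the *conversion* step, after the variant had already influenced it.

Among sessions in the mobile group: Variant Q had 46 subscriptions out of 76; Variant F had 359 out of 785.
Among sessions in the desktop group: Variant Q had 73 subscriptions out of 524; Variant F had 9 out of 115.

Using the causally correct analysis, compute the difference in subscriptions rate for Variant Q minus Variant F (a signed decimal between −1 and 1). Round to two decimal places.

Stratifying would compare variants among sessions the variants themselves sorted into device type groups — a form of selection on an intermediate. The unconditioned pooled rates give the total causal effect.
The causal difference is the pooled difference: 0.198 − 0.409 = -0.211.

-0.21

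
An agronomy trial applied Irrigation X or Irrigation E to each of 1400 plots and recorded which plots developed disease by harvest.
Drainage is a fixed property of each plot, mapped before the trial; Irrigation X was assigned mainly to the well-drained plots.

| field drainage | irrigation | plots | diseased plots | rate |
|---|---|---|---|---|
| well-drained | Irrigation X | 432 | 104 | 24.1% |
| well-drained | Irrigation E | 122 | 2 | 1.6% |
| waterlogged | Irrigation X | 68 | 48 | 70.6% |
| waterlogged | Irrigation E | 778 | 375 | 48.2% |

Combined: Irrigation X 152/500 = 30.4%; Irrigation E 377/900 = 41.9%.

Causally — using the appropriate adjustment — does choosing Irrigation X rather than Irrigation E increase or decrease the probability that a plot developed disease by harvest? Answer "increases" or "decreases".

Field drainage satisfies the back-door criterion: it is not a descendant of the irrigation, and it blocks the spurious path from irrigation to outcome. Adjusting for it (i.e., using the within-field drainage rates) gives the causal effect.
Within each level — well-drained: 24.1% vs 1.6%; waterlogged: 70.6% vs 48.2% — Irrigation E is lower every time.

increases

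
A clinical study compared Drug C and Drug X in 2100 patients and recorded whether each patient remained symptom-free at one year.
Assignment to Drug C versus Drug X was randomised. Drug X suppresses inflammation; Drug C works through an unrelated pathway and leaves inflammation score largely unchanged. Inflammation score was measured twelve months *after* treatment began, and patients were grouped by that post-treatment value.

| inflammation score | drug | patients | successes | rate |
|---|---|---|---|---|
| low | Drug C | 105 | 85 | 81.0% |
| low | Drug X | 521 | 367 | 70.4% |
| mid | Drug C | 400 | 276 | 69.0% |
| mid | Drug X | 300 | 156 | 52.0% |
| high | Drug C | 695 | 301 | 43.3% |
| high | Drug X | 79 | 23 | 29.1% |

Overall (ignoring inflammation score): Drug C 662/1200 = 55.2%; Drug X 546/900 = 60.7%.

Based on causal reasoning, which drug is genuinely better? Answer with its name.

Within every inflammation score level Drug C has the higher rate, yet pooled Drug X does — Simpson's reversal.
Inflammation score is downstream of the drug. One should not condition on a consequence of treatment, so the overall rates are the right comparison.
Pooled: Drug C 55.2% vs Drug X 60.7%; Drug X is higher overall.

Drug X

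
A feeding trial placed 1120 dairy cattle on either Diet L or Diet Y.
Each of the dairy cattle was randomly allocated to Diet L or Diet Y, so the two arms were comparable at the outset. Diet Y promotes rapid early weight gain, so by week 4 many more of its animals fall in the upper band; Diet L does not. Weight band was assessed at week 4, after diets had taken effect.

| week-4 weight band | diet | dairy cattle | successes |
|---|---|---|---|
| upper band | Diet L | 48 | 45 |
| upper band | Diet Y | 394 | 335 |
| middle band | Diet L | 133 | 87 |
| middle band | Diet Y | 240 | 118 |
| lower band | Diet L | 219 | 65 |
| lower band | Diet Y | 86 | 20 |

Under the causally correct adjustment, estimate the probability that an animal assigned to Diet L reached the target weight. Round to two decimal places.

The distribution of week-4 weight band is itself part of what the diet does — it is an intermediate outcome. Holding it fixed would remove that part of the effect; the total effect is the pooled difference.
So P(outcome | do(Diet L)) is just the pooled rate for Diet L: 197/400 = 0.492.

0.49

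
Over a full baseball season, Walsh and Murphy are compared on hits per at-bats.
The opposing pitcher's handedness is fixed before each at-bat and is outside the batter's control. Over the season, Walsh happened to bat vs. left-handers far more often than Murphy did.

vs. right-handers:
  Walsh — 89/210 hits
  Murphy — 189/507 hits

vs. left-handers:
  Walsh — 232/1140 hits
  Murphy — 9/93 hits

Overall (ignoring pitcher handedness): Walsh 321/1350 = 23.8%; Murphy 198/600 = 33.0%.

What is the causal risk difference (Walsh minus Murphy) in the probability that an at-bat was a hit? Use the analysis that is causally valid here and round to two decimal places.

+0.09

The stratified and pooled comparisons disagree (Walsh wins within each pitcher handedness; Murphy wins overall), so the answer turns on the causal role of pitcher handedness.
Here pitcher handedness is a common cause — it drives both which player a case falls under and the outcome. The crude comparison mixes populations; the stratum-specific rates are the causally relevant ones.
Adjusting over the population distribution of pitcher handedness: 0.368·(0.424−0.373) + 0.632·(0.204−0.097) = +0.086.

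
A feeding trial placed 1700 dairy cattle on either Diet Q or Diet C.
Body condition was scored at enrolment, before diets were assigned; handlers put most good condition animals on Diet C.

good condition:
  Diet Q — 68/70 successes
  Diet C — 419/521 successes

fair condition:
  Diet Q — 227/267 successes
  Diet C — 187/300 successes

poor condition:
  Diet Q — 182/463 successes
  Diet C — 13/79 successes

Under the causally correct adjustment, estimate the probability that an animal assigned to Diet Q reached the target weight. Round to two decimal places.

The imbalance in starting body condition arose from how dairy cattle were allocated, not from anything the diet did; and starting body condition independently affects the outcome. The pooled gap is confounded — condition on starting body condition.
Standardising Diet Q to the population starting body condition mix: 0.348·68/70 + 0.334·227/267 + 0.319·182/463 = 0.747.

0.75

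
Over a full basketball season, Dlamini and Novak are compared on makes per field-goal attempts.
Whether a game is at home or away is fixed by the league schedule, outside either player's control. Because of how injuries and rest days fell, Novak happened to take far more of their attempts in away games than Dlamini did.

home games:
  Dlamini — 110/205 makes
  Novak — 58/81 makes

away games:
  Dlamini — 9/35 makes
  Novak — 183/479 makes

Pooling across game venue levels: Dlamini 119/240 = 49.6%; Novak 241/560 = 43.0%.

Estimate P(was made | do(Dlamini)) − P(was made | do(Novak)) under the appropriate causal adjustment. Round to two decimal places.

Nothing the player does changes game venue; the imbalance is an allocation artefact. With game venue also predicting the outcome, the pooled figure is confounded, and the within-stratum comparison is the causal one.
Adjusting over the population distribution of game venue: 0.357·(0.537−0.716) + 0.642·(0.257−0.382) = -0.144.

-0.14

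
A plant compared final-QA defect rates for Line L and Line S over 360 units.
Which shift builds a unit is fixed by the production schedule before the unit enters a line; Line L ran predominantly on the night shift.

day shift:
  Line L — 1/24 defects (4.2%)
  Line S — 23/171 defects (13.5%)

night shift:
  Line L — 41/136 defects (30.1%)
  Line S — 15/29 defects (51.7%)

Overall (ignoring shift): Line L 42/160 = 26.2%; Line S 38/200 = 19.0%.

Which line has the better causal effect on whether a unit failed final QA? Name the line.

Shift is set before the line has any effect — it is not caused by the line — and it independently drives the outcome. That makes it a confounder, so the causal comparison is within shift levels.
Within each level — day shift: 4.2% vs 13.5%; night shift: 30.1% vs 51.7% — Line L is lower every time.

Line L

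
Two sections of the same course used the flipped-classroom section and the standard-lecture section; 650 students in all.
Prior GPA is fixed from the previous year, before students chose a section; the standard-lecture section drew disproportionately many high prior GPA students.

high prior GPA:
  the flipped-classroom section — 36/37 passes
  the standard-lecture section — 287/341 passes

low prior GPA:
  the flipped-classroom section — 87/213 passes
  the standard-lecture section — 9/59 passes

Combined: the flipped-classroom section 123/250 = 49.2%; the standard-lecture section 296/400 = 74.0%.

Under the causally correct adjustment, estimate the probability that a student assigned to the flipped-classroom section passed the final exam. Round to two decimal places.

the flipped-classroom section is higher inside every prior GPA band stratum but the standard-lecture section is higher in aggregate. Whether to stratify depends on how prior GPA band relates to the teaching method.
Prior GPA band is set before the teaching method has any effect — it is not caused by the teaching method — and it independently drives the outcome. That makes it a confounder, so the causal comparison is within prior GPA band levels.
Standardising the flipped-classroom section to the population prior GPA band mix: 0.582·36/37 + 0.418·87/213 = 0.737.

0.74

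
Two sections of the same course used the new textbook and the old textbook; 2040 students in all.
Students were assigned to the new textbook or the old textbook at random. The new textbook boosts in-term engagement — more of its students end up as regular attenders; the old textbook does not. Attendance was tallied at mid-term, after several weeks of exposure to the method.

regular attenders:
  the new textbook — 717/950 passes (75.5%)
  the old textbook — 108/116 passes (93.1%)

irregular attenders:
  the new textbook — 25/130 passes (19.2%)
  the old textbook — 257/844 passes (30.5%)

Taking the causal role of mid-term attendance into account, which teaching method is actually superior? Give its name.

The mid-term attendance-specific comparison favours the old textbook throughout, but the pooled figures favour the new textbook. The question is whether to condition on mid-term attendance.
Stratifying would compare teaching methods among students the teaching methods themselves sorted into mid-term attendance groups — a form of selection on an intermediate. The unconditioned pooled rates give the total causal effect.
Pooled: the new textbook 68.7% vs the old textbook 38.0%; the new textbook is higher overall.

the new textbook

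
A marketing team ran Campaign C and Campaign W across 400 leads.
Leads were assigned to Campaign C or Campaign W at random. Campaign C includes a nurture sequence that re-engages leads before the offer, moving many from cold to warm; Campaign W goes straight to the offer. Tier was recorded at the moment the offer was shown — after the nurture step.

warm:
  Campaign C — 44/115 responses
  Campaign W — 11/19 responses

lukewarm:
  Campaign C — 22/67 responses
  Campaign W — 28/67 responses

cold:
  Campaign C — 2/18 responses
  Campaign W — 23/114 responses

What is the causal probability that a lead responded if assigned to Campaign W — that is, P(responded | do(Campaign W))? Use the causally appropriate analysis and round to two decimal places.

Because the campaign influences engagement tier, engagement tier is a post-treatment mediator, not a confounder. Stratifying on it would bias the estimate; the causal effect is the crude pooled difference.
So P(outcome | do(Campaign W)) is just the pooled rate for Campaign W: 62/200 = 0.310.

0.31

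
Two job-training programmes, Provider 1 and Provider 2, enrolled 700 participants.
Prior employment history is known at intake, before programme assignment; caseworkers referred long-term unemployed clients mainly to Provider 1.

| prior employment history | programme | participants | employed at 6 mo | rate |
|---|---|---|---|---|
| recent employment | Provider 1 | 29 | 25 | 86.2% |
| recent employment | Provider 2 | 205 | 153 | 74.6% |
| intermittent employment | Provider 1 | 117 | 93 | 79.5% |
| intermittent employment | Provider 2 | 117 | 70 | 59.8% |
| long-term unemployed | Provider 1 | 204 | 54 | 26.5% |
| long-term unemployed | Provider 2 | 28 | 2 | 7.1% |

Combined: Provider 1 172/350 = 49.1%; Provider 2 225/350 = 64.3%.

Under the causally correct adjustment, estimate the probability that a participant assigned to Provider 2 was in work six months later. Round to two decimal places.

0.47

Since prior employment history is a pre-existing factor (not a product of the programme) and it affects the outcome on its own, it is a confounder. The stratified rates, not the pooled rate, identify the causal effect.
Standardising Provider 2 to the population prior employment history mix: 0.334·153/205 + 0.334·70/117 + 0.331·2/28 = 0.473.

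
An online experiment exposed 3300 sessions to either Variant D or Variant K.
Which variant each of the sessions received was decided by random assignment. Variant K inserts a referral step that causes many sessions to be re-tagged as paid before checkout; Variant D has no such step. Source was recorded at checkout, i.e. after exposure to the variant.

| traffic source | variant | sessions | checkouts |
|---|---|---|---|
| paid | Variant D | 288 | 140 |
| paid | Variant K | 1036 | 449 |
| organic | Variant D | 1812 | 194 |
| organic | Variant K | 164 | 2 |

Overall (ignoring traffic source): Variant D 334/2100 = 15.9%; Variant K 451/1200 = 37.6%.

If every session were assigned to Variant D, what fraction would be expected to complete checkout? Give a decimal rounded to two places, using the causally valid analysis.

0.16

Stratifying would compare variants among sessions the variants themselves sorted into traffic source groups — a form of selection on an intermediate. The unconditioned pooled rates give the total causal effect.
So P(outcome | do(Variant D)) is just the pooled rate for Variant D: 334/2100 = 0.159.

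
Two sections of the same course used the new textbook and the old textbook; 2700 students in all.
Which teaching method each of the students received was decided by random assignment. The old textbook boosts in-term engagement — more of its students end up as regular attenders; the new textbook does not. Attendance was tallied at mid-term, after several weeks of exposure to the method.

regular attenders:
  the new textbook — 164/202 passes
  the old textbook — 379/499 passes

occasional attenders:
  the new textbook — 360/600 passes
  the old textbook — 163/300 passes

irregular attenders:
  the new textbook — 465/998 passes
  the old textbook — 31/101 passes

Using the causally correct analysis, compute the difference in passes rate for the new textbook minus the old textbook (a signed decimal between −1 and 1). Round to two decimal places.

-0.09

the new textbook is higher inside every mid-term attendance stratum but the old textbook is higher in aggregate. Whether to stratify depends on how mid-term attendance relates to the teaching method.
Mid-term attendance lies on the pathway teaching method → mid-term attendance → outcome, so adjusting for it blocks the indirect effect. For the total causal effect of teaching method, use the unadjusted pooled rates.
The causal difference is the pooled difference: 0.549 − 0.637 = -0.087.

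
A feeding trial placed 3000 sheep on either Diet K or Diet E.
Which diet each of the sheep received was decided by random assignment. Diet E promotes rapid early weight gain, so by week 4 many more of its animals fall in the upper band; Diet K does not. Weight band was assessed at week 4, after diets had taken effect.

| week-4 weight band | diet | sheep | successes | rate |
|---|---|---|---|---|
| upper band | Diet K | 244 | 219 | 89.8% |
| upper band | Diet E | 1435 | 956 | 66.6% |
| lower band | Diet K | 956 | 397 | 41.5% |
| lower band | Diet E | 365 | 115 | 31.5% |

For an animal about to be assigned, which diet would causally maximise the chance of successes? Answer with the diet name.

Week-4 weight band is downstream of the diet. One should not condition on a consequence of treatment, so the overall rates are the right comparison.
Pooled: Diet K 51.3% vs Diet E 59.5%; Diet E is higher overall.

Diet E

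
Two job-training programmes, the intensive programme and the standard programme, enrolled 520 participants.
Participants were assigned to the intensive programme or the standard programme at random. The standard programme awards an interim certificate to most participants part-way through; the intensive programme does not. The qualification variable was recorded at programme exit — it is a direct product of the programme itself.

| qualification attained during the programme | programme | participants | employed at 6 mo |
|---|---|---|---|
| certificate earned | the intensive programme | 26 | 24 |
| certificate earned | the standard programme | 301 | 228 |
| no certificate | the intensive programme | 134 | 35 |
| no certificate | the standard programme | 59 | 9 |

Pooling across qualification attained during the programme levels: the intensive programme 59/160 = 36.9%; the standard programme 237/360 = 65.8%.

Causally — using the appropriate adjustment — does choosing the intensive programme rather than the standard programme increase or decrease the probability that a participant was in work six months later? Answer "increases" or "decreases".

Because the programme influences qualification attained during the programme, qualification attained during the programme is a post-treatment mediator, not a confounder. Stratifying on it would bias the estimate; the causal effect is the crude pooled difference.
Pooled: the intensive programme 36.9% vs the standard programme 65.8%; the standard programme is higher overall.

decreases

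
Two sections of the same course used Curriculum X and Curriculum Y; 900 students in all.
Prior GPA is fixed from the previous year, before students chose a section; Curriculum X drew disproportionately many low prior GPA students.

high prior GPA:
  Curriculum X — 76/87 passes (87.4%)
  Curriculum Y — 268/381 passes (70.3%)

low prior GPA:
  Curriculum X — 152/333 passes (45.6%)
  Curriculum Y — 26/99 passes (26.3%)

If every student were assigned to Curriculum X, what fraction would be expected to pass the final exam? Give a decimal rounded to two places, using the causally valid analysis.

Prior GPA band is set before the teaching method has any effect — it is not caused by the teaching method — and it independently drives the outcome. That makes it a confounder, so the causal comparison is within prior GPA band levels.
Standardising Curriculum X to the population prior GPA band mix: 0.520·76/87 + 0.480·152/333 = 0.673.

0.67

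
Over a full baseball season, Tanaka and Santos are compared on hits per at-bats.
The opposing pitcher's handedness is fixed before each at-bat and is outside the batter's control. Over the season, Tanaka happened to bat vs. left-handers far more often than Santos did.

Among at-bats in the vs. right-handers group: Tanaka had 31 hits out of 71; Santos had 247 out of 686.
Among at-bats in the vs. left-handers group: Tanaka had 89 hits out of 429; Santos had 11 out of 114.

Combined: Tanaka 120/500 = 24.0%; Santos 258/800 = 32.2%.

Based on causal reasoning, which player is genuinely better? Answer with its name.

Tanaka

The imbalance in pitcher handedness arose from how at-bats were allocated, not from anything the player did; and pitcher handedness independently affects the outcome. The pooled gap is confounded — condition on pitcher handedness.
Within each level — vs. right-handers: 43.7% vs 36.0%; vs. left-handers: 20.7% vs 9.6% — Tanaka is higher every time.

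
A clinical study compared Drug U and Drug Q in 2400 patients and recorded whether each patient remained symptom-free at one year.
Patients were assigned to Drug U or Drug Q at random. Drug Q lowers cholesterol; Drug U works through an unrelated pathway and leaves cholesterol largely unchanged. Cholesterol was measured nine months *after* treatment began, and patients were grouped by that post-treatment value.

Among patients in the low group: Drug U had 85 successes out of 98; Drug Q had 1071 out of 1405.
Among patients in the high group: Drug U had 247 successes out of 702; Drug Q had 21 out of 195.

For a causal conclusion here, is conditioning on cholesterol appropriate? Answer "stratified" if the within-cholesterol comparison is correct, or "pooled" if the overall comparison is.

Cholesterol is downstream of the drug. One should not condition on a consequence of treatment, so the overall rates are the right comparison.
Pooled: Drug U 41.5% vs Drug Q 68.2%; Drug Q is higher overall.

pooled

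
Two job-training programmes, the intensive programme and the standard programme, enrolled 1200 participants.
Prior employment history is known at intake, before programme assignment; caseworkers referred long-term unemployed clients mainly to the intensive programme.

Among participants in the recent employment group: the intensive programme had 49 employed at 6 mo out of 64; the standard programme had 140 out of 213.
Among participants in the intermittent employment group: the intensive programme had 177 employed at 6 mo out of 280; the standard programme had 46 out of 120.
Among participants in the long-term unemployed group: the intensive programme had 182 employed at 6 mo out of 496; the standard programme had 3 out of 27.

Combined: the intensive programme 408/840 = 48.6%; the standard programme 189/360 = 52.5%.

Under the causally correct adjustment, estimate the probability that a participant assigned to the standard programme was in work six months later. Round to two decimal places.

The imbalance in prior employment history arose from how participants were allocated, not from anything the programme did; and prior employment history independently affects the outcome. The pooled gap is confounded — condition on prior employment history.
Standardising the standard programme to the population prior employment history mix: 0.231·140/213 + 0.333·46/120 + 0.436·3/27 = 0.328.

0.33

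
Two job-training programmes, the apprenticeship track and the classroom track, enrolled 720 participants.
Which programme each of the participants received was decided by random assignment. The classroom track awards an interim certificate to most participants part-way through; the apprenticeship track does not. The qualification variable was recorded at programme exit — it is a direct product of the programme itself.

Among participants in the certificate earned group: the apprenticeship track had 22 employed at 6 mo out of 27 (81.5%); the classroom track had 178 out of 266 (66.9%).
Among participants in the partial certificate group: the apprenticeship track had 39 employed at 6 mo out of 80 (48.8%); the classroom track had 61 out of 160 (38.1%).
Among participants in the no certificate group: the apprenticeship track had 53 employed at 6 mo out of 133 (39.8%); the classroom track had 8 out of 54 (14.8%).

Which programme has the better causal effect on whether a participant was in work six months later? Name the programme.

The stratified and pooled comparisons disagree (the apprenticeship track wins within each qualification attained during the programme; the classroom track wins overall), so the answer turns on the causal role of qualification attained during the programme.
Stratifying would compare programmes among participants the programmes themselves sorted into qualification attained during the programme groups — a form of selection on an intermediate. The unconditioned pooled rates give the total causal effect.
Pooled: the apprenticeship track 47.5% vs the classroom track 51.5%; the classroom track is higher overall.

the classroom track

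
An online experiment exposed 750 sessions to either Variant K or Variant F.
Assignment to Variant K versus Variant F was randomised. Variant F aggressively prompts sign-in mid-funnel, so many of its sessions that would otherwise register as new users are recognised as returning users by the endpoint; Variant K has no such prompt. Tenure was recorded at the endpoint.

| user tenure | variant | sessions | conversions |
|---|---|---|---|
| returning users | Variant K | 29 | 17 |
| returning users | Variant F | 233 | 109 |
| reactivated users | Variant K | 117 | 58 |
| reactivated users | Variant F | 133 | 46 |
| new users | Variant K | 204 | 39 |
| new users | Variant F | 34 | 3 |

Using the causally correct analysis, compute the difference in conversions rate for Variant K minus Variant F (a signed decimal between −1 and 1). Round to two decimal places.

The distribution of user tenure is itself part of what the variant does — it is an intermediate outcome. Holding it fixed would remove that part of the effect; the total effect is the pooled difference.
The causal difference is the pooled difference: 0.326 − 0.395 = -0.069.

-0.07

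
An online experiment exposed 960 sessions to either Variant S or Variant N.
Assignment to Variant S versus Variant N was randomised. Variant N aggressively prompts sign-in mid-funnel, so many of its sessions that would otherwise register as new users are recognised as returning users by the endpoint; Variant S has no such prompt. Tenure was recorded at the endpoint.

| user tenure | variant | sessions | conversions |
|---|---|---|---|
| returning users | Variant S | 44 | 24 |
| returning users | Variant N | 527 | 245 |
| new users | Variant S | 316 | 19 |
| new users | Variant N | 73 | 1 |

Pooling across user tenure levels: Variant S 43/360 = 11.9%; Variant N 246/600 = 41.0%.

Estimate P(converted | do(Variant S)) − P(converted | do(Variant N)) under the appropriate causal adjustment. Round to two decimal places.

-0.29

User tenure here is a post-treatment variable shaped by the variant; conditioning on it would introduce bias rather than remove it. The overall comparison is the causal one.
The causal difference is the pooled difference: 0.119 − 0.410 = -0.291.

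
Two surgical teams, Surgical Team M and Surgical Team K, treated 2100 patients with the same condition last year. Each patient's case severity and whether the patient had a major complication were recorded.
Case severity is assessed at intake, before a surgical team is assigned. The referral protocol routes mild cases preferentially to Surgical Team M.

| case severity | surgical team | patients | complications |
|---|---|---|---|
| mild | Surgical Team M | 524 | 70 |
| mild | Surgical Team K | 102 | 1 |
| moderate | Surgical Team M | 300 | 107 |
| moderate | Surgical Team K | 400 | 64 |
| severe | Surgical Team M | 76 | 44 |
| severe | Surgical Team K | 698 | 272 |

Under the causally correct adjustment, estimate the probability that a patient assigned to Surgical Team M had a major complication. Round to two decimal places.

0.37

The stratified and pooled comparisons disagree (Surgical Team K wins within each case severity; Surgical Team M wins overall), so the answer turns on the causal role of case severity.
Here case severity is a common cause — it drives both which surgical team a case falls under and the outcome. The crude comparison mixes populations; the stratum-specific rates are the causally relevant ones.
Standardising Surgical Team M to the population case severity mix: 0.298·70/524 + 0.333·107/300 + 0.369·44/76 = 0.372.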